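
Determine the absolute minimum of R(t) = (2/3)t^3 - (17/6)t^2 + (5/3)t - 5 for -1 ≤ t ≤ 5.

The derivative is 2t^2 - (17/3)t + 5/3, which vanishes at t = 1/3 and t = 5/2.
Evaluating at the critical points and endpoints: R(-1) = -61/6,  R(1/3) = -767/162,  R(5/2) = -65/8,  R(5) = 95/6.
The minimum over the interval is -61/6, attained at t = -1.

-61/6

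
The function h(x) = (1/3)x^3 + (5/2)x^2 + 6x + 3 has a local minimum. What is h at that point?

-5/3

h'(x) = x^2 + 5x + 6 = 0 at x = -3, -2.
Since h''(x) = 2x + 5, we get h''(-3) = -1 < 0 ⇒ local maximum; h''(-2) = 1 > 0 ⇒ local minimum.
Thus h has its local minimum at x = -2, with value -5/3.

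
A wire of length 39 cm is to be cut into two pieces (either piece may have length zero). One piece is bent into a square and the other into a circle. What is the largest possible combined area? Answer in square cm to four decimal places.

121.0373

Let x be the length used for the square. Square side x/4; circle radius (39−x)/(2π).
A(x) = (x/4)² + π·((39−x)/(2π))² = x²/16 + (39−x)²/(4π) for 0 ≤ x ≤ 39. A'(x) = x/8 − (39−x)/(2π) = 0 gives x = 4·39/(π+4) ≈ 21.8439.
A'' > 0, so the interior critical point is a minimum; the maximum is at an endpoint. A(0) = 121.0373 and A(39) = 95.0625, so the largest area is 121.0373.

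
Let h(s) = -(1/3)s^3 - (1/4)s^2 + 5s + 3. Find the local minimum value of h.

h'(s) = -s^2 - (1/2)s + 5 = 0 at s = -5/2, 2.
h''(s) = -2s - 1/2. h''(-5/2) = 9/2 > 0 ⇒ local minimum; h''(2) = -9/2 < 0 ⇒ local maximum.
Thus h has its local minimum at s = -5/2, with value -281/48.

-281/48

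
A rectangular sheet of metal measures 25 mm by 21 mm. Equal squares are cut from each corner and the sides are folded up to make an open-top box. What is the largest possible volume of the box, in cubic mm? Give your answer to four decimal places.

With cut size x, the volume is V(x) = x(25 − 2x)(21 − 2x) for 0 < x < 10.5.
V'(x) = 12x^2 − 184x + 525. Setting V'(x) = 0 gives x ≈ 3.7901 (the root in (0, 10.5)).
V''(x) = 24x − 184 is negative there, so this is the maximum; V ≈ 886.0126.

886.0126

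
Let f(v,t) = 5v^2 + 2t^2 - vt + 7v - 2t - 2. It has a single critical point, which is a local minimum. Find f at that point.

∂f/∂v = 10v - t + 7 = 0 and ∂f/∂t = -v + 4t - 2 = 0, so (v, t) = (-2/3, 1/3).
The Hessian has f_{vv} = 10, f_{tt} = 4, f_{vt} = -1, giving D = 39 > 0 with f_{vv} > 0, so the point is a local minimum.
f(-2/3, 1/3) = -14/3.

-14/3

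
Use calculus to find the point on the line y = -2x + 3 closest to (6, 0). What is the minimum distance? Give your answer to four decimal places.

4.0249

Minimize D(x)^2 = (x - 6)^2 + (-2x + 3)^2.
d/dx[D^2] = 2(x - 6) + 2·(-2)·(-2x + 3) = 0 ⇒ x = 12/5.
Then y = -9/5 and the distance is √(81/5) ≈ 4.0249.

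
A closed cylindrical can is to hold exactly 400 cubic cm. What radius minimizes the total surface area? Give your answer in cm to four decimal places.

3.9929

With radius r and height h, πr²h = 400 so h = 400/(πr²), and S(r) = 2πr² + 2πrh = 2πr² + 2·400/r.
S'(r) = 4πr − 2·400/r² = 0 ⇒ r³ = 400/(2π), so r ≈ 3.9929 and h = 2r ≈ 7.9859.
S''(r) = 4π + 4·400/r³ > 0, so this is the minimum; S ≈ 300.5300.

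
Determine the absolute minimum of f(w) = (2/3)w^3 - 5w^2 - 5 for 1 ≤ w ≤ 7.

f'(w) = 2w^2 - 10w, whose only zero in [1, 7] is w = 5.
Candidates: f(1) = -28/3,  f(5) = -140/3,  f(7) = -64/3.
Hence the absolute minimum is -140/3 at w = 5.

-140/3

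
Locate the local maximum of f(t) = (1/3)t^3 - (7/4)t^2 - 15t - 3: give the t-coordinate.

-5/2

f'(t) = t^2 - (7/2)t - 15. Setting f'(t) = 0 gives t ∈ {-5/2, 6}.
Since f''(t) = 2t - 7/2, we get f''(-5/2) = -17/2 < 0 ⇒ local maximum; f''(6) = 17/2 > 0 ⇒ local minimum.
Thus f has its local maximum at t = -5/2, with value 881/48.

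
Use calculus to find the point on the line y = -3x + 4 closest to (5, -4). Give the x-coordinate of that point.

Minimize D(x)^2 = (x - 5)^2 + (-3x + 8)^2.
d/dx[D^2] = 2(x - 5) + 2·(-3)·(-3x + 8) = 0 ⇒ x = 29/10.
Then y = -47/10 and the distance is √(49/10) ≈ 2.2136.

29/10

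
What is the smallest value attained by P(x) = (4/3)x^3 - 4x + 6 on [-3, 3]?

-18

The derivative is 4x^2 - 4, which vanishes at x = -1 and x = 1.
Candidates: P(-3) = -18; P(-1) = 26/3; P(1) = 10/3; P(3) = 30.
So the minimum is P(-3) = -18.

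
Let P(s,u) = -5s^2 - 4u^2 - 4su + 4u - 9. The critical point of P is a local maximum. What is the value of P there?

∂P/∂s = -10s - 4u = 0 and ∂P/∂u = -4s - 8u + 4 = 0, so (s, u) = (-1/4, 5/8).
The Hessian has P_{ss} = -10, P_{uu} = -8, P_{su} = -4, giving D = 64 > 0 with P_{ss} < 0, so the point is a local maximum.
P(-1/4, 5/8) = -31/4.

-31/4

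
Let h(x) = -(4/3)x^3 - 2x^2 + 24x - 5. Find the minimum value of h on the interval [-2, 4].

-151/3

h'(x) = -4x^2 - 4x + 24, whose only zero in [-2, 4] is x = 2.
Candidates: h(-2) = -151/3; h(2) = 73/3; h(4) = -79/3.
The minimum over the interval is -151/3, attained at x = -2.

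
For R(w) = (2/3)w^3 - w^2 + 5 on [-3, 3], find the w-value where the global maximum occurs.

The derivative is 2w^2 - 2w, which vanishes at w = 0 and w = 1.
Candidates: R(-3) = -22; R(0) = 5; R(1) = 14/3; R(3) = 14.
Hence the absolute maximum is 14 at w = 3.

3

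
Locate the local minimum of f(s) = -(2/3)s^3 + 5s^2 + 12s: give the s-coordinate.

f'(s) = -2s^2 + 10s + 12 = 0 at s = -1, 6.
f''(s) = -4s + 10. f''(-1) = 14 > 0 ⇒ local minimum; f''(6) = -14 < 0 ⇒ local maximum.
The local minimum is f(-1) = -19/3.

-1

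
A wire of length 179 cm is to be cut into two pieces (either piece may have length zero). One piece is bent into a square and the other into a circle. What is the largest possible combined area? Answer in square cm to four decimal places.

2549.7418

Let x be the length used for the square. Square side x/4; circle radius (179−x)/(2π).
A(x) = (x/4)² + π·((179−x)/(2π))² = x²/16 + (179−x)²/(4π) for 0 ≤ x ≤ 179. A'(x) = x/8 − (179−x)/(2π) = 0 gives x = 4·179/(π+4) ≈ 100.2577.
A'' > 0, so the interior critical point is a minimum; the maximum is at an endpoint. A(0) = 2549.7418 and A(179) = 2002.5625, so the largest area is 2549.7418.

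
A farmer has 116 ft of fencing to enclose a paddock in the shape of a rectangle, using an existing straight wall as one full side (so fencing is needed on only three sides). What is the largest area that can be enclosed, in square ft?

1682

Let the sides perpendicular to the wall have length x and the parallel side y, so 2x + y = 116 and the area is A = xy = x(116 − 2x).
A'(x) = 116 − 4x = 0 gives x = 29, and A''(x) = −4 < 0 confirms a maximum.
Then y = 116 − 2·29 = 58 and A = 1682.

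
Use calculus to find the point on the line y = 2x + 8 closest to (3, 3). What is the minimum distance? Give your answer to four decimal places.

Minimize D(x)^2 = (x - 3)^2 + (2x + 5)^2.
d/dx[D^2] = 2(x - 3) + 2·2·(2x + 5) = 0 ⇒ x = -7/5.
Then y = 26/5 and the distance is √(121/5) ≈ 4.9193.

4.9193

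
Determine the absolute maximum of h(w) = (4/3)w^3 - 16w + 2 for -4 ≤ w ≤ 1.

Differentiating, h'(w) = 4w^2 - 16; whose only zero in [-4, 1] is w = -2.
Compare values at every candidate in [-4, 1]: h(-4) = -58/3, h(-2) = 70/3, h(1) = -38/3.
Hence the absolute maximum is 70/3 at w = -2.

70/3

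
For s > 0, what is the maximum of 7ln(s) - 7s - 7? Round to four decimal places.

-14.0000

P'(s) = 7/s − 7 = 0 gives s = 1.
P''(s) = -7/s², which is negative for s > 0, so this is a local maximum.
P(1) = 7·ln(1) - 7 - 7 ≈ -14.0000.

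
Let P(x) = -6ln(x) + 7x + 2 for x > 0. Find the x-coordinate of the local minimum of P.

P'(x) = -6/x + 7 = 0 gives x = 6/7.
P''(x) = 6/x², which is positive for x > 0, so this is a local minimum.
P(6/7) = -6·ln(6/7) + 6 + 2 ≈ 8.9249.

6/7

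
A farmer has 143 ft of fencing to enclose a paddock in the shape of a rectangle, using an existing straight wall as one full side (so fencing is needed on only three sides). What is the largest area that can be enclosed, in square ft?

20449/8

Let the sides perpendicular to the wall have length x and the parallel side y, so 2x + y = 143 and the area is A = xy = x(143 − 2x).
A'(x) = 143 − 4x = 0 gives x = 143/4, and A''(x) = −4 < 0 confirms a maximum.
Then y = 143 − 2·143/4 = 143/2 and A = 20449/8.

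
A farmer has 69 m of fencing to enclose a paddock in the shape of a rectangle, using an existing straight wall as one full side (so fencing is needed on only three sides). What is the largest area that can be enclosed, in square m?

Let the sides perpendicular to the wall have length x and the parallel side y, so 2x + y = 69 and the area is A = xy = x(69 − 2x).
A'(x) = 69 − 4x = 0 gives x = 69/4, and A''(x) = −4 < 0 confirms a maximum.
Then y = 69 − 2·69/4 = 69/2 and A = 4761/8.

4761/8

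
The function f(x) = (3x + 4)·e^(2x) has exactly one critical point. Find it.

By the product rule, f'(x) = (6x + 11)·e^(2x). Since e^(2x) > 0, the only critical point is x = -11/6.
f''(-11/6) has the same sign as 6 > 0, so this is a local minimum.
f(-11/6) = (-3/2)·e^(-11/3) ≈ -0.0383.

-11/6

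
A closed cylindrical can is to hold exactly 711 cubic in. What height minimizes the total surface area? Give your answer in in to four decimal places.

With radius r and height h, πr²h = 711 so h = 711/(πr²), and S(r) = 2πr² + 2πrh = 2πr² + 2·711/r.
S'(r) = 4πr − 2·711/r² = 0 ⇒ r³ = 711/(2π), so r ≈ 4.8369 and h = 2r ≈ 9.6737.
S''(r) = 4π + 4·711/r³ > 0, so this is the minimum; S ≈ 440.9889.

9.6737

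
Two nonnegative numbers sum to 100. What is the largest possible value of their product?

2500

With x + y = 100, the product is P(x) = x(100 − x).
P'(x) = 100 − 2x = 0 gives x = 50; P'' = −2 < 0, so this is the maximum.
P = 50·50 = 2500.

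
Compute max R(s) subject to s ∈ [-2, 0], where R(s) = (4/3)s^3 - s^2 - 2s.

7/12

The derivative is 4s^2 - 2s - 2, whose only zero in [-2, 0] is s = -1/2.
Compare values at every candidate in [-2, 0]: R(-2) = -32/3,  R(-1/2) = 7/12,  R(0) = 0.
The maximum over the interval is 7/12, attained at s = -1/2.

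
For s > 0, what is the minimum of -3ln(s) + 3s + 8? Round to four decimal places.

11.0000

g'(s) = -3/s + 3 = 0 gives s = 1.
g''(s) = 3/s², which is positive for s > 0, so this is a local minimum.
g(1) = -3·ln(1) + 3 + 8 ≈ 11.0000.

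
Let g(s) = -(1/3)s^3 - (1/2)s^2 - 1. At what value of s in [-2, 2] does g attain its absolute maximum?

-2

Differentiating, g'(s) = -s^2 - s; which vanishes at s = -1 and s = 0.
Compare values at every candidate in [-2, 2]: g(-2) = -1/3; g(-1) = -7/6; g(0) = -1; g(2) = -17/3.
The maximum over the interval is -1/3, attained at s = -2.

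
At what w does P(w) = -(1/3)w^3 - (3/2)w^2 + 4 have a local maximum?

Critical points: P'(w) = -w^2 - 3w vanishes at w = -3, 0.
Since P''(w) = -2w - 3, we get P''(-3) = 3 > 0 ⇒ local minimum; P''(0) = -3 < 0 ⇒ local maximum.
Thus P has its local maximum at w = 0, with value 4.

0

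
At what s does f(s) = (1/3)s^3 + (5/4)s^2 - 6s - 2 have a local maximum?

f'(s) = s^2 + (5/2)s - 6. Setting f'(s) = 0 gives s ∈ {-4, 3/2}.
Second-derivative test with f''(s) = 2s + 5/2: f''(-4) = -11/2 < 0 ⇒ local maximum; f''(3/2) = 11/2 > 0 ⇒ local minimum.
So the local maximum value is f(-4) = 62/3.

-4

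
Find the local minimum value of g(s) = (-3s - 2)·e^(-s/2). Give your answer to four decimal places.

By the product rule, g'(s) = ((3/2)s - 2)·e^(-s/2). Since e^(-s/2) > 0, the only critical point is s = 4/3.
g''(4/3) has the same sign as 3/2 > 0, so this is a local minimum.
g(4/3) = (-6)·e^(-2/3) ≈ -3.0805.

-3.0805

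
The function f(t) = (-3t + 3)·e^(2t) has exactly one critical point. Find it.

1/2

By the product rule, f'(t) = (-6t + 3)·e^(2t). Since e^(2t) > 0, the only critical point is t = 1/2.
f''(1/2) has the same sign as -6 < 0, so this is a local maximum.
f(1/2) = (3/2)·e^(1) ≈ 4.0774.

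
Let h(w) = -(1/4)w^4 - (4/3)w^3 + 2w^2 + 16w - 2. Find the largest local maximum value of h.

70/3

Critical points: h'(w) = -w^3 - 4w^2 + 4w + 16 vanishes at w = -4, -2, 2.
Second-derivative test with h''(w) = -3w^2 - 8w + 4: h''(-4) = -12 < 0 ⇒ local maximum; h''(-2) = 8 > 0 ⇒ local minimum; h''(2) = -24 < 0 ⇒ local maximum.
The largest local maximum is h(2) = 70/3.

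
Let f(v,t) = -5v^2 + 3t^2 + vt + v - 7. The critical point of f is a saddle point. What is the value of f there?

-424/61

∂f/∂v = -10v + t + 1 = 0 and ∂f/∂t = v + 6t = 0, so (v, t) = (6/61, -1/61).
The Hessian has f_{vv} = -10, f_{tt} = 6, f_{vt} = 1, giving D = -61 < 0, so the point is a saddle point.
f(6/61, -1/61) = -424/61.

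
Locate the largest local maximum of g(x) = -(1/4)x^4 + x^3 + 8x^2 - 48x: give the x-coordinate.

g'(x) = -x^3 + 3x^2 + 16x - 48 = 0 at x = -4, 3, 4.
Since g''(x) = -3x^2 + 6x + 16, we get g''(-4) = -56 < 0 ⇒ local maximum; g''(3) = 7 > 0 ⇒ local minimum; g''(4) = -8 < 0 ⇒ local maximum.
The largest local maximum is g(-4) = 192.

-4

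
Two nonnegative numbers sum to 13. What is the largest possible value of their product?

With x + y = 13, the product is P(x) = x(13 − x).
P'(x) = 13 − 2x = 0 gives x = 13/2; P'' = −2 < 0, so this is the maximum.
P = 13/2·13/2 = 169/4.

169/4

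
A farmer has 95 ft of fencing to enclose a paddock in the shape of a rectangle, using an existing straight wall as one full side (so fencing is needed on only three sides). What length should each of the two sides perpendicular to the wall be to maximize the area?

Let the sides perpendicular to the wall have length x and the parallel side y, so 2x + y = 95 and the area is A = xy = x(95 − 2x).
A'(x) = 95 − 4x = 0 gives x = 95/4, and A''(x) = −4 < 0 confirms a maximum.
Then y = 95 − 2·95/4 = 95/2 and A = 9025/8.

95/4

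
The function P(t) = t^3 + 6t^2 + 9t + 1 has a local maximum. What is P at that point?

P'(t) = 3t^2 + 12t + 9 = 0 at t = -3, -1.
P''(t) = 6t + 12. P''(-3) = -6 < 0 ⇒ local maximum; P''(-1) = 6 > 0 ⇒ local minimum.
So the local maximum value is P(-3) = 1.

1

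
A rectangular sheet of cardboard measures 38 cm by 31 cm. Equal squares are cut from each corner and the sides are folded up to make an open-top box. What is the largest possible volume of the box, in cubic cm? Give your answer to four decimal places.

2971.8534

With cut size x, the volume is V(x) = x(38 − 2x)(31 − 2x) for 0 < x < 15.5.
V'(x) = 12x^2 − 276x + 1178. Setting V'(x) = 0 gives x ≈ 5.6619 (the root in (0, 15.5)).
V''(x) = 24x − 276 is negative there, so this is the maximum; V ≈ 2971.8534.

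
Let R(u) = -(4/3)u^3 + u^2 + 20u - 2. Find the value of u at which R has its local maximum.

R'(u) = -4u^2 + 2u + 20 = 0 at u = -2, 5/2.
Since R''(u) = -8u + 2, we get R''(-2) = 18 > 0 ⇒ local minimum; R''(5/2) = -18 < 0 ⇒ local maximum.
So the local maximum value is R(5/2) = 401/12.

5/2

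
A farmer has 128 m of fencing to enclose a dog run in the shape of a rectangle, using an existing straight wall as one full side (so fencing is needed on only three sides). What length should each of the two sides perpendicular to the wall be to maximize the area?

Let the sides perpendicular to the wall have length x and the parallel side y, so 2x + y = 128 and the area is A = xy = x(128 − 2x).
A'(x) = 128 − 4x = 0 gives x = 32, and A''(x) = −4 < 0 confirms a maximum.
Then y = 128 − 2·32 = 64 and A = 2048.

32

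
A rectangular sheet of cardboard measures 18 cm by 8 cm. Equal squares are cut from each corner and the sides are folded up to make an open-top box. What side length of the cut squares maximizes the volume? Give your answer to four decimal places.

1.7299

With cut size x, the volume is V(x) = x(18 − 2x)(8 − 2x) for 0 < x < 4.
V'(x) = 12x^2 − 104x + 144. Setting V'(x) = 0 gives x ≈ 1.7299 (the root in (0, 4)).
V''(x) = 24x − 104 is negative there, so this is the maximum; V ≈ 114.2001.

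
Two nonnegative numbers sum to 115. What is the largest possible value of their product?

With x + y = 115, the product is P(x) = x(115 − x).
P'(x) = 115 − 2x = 0 gives x = 115/2; P'' = −2 < 0, so this is the maximum.
P = 115/2·115/2 = 13225/4.

13225/4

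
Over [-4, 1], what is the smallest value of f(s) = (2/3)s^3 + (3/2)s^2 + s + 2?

-62/3

f'(s) = 2s^2 + 3s + 1, which vanishes at s = -1 and s = -1/2.
Evaluating at the critical points and endpoints: f(-4) = -62/3; f(-1) = 11/6; f(-1/2) = 43/24; f(1) = 31/6.
The minimum over the interval is -62/3, attained at s = -4.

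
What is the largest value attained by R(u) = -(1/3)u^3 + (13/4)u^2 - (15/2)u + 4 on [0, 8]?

73/12

The derivative is -u^2 + (13/2)u - 15/2, which vanishes at u = 3/2 and u = 5.
Evaluating at the critical points and endpoints: R(0) = 4; R(3/2) = -17/16; R(5) = 73/12; R(8) = -56/3.
So the maximum is R(5) = 73/12.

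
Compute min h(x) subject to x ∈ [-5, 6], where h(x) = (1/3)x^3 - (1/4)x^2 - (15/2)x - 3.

h'(x) = x^2 - (1/2)x - 15/2, which vanishes at x = -5/2 and x = 3.
Evaluating at the critical points and endpoints: h(-5) = -161/12; h(-5/2) = 431/48; h(3) = -75/4; h(6) = 15.
So the minimum is h(3) = -75/4.

-75/4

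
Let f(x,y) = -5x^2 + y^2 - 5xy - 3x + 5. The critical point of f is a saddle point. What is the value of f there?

∂f/∂x = -10x - 5y - 3 = 0 and ∂f/∂y = -5x + 2y = 0, so (x, y) = (-2/15, -1/3).
The Hessian has f_{xx} = -10, f_{yy} = 2, f_{xy} = -5, giving D = -45 < 0, so the point is a saddle point.
f(-2/15, -1/3) = 26/5.

26/5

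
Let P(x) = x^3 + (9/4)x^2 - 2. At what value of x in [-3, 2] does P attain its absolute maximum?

2

P'(x) = 3x^2 + (9/2)x, which vanishes at x = -3/2 and x = 0.
Evaluating at the critical points and endpoints: P(-3) = -35/4, P(-3/2) = -5/16, P(0) = -2, P(2) = 15.
Hence the absolute maximum is 15 at x = 2.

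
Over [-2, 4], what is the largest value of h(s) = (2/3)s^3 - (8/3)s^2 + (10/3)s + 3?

49/3

The derivative is 2s^2 - (16/3)s + 10/3, which vanishes at s = 1 and s = 5/3.
Evaluating at the critical points and endpoints: h(-2) = -59/3,  h(1) = 13/3,  h(5/3) = 343/81,  h(4) = 49/3.
Hence the absolute maximum is 49/3 at s = 4.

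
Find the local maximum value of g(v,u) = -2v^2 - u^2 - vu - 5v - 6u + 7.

∂g/∂v = -4v - u - 5 = 0 and ∂g/∂u = -v - 2u - 6 = 0, so (v, u) = (-4/7, -19/7).
The Hessian has g_{vv} = -4, g_{uu} = -2, g_{vu} = -1, giving D = 7 > 0 with g_{vv} < 0, so the point is a local maximum.
g(-4/7, -19/7) = 116/7.

116/7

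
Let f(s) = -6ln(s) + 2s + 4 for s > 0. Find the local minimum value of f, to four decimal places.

3.4083

f'(s) = -6/s + 2 = 0 gives s = 3.
f''(s) = 6/s², which is positive for s > 0, so this is a local minimum.
f(3) = -6·ln(3) + 6 + 4 ≈ 3.4083.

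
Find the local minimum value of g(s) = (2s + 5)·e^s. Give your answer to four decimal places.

-0.0604

g'(s) = 2·e^s + (2s + 5)·1·e^s = (2s + 7)·e^s. Since e^s > 0, the only critical point is s = -7/2.
g''(-7/2) has the same sign as 2 > 0, so this is a local minimum.
g(-7/2) = (-2)·e^(-7/2) ≈ -0.0604.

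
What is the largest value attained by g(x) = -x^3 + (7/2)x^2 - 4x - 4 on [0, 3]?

The derivative is -3x^2 + 7x - 4, which vanishes at x = 1 and x = 4/3.
Compare values at every candidate in [0, 3]: g(0) = -4,  g(1) = -11/2,  g(4/3) = -148/27,  g(3) = -23/2.
Hence the absolute maximum is -4 at x = 0.

-4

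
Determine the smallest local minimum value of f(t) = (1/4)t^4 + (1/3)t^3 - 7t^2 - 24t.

-368/3

Critical points: f'(t) = t^3 + t^2 - 14t - 24 vanishes at t = -3, -2, 4.
Second-derivative test with f''(t) = 3t^2 + 2t - 14: f''(-3) = 7 > 0 ⇒ local minimum; f''(-2) = -6 < 0 ⇒ local maximum; f''(4) = 42 > 0 ⇒ local minimum.
So the smallest local minimum value is f(4) = -368/3.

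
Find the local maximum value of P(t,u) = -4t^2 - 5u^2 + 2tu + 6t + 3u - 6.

∂P/∂t = -8t + 2u + 6 = 0 and ∂P/∂u = 2t - 10u + 3 = 0, so (t, u) = (33/38, 9/19).
The Hessian has P_{tt} = -8, P_{uu} = -10, P_{tu} = 2, giving D = 76 > 0 with P_{tt} < 0, so the point is a local maximum.
P(33/38, 9/19) = -51/19.

-51/19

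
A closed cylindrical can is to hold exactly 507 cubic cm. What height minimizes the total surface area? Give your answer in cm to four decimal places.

8.6425

With radius r and height h, πr²h = 507 so h = 507/(πr²), and S(r) = 2πr² + 2πrh = 2πr² + 2·507/r.
S'(r) = 4πr − 2·507/r² = 0 ⇒ r³ = 507/(2π), so r ≈ 4.3212 and h = 2r ≈ 8.6425.
S''(r) = 4π + 4·507/r³ > 0, so this is the minimum; S ≈ 351.9815.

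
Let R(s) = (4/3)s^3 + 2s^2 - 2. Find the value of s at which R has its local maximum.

R'(s) = 4s^2 + 4s. Setting R'(s) = 0 gives s ∈ {-1, 0}.
R''(s) = 8s + 4. R''(-1) = -4 < 0 ⇒ local maximum; R''(0) = 4 > 0 ⇒ local minimum.
So the local maximum value is R(-1) = -4/3.

-1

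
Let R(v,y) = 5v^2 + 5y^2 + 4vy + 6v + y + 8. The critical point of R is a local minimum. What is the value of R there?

73/12

∂R/∂v = 10v + 4y + 6 = 0 and ∂R/∂y = 4v + 10y + 1 = 0, so (v, y) = (-2/3, 1/6).
The Hessian has R_{vv} = 10, R_{yy} = 10, R_{vy} = 4, giving D = 84 > 0 with R_{vv} > 0, so the point is a local minimum.
R(-2/3, 1/6) = 73/12.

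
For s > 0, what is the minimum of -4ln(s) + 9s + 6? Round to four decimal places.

R'(s) = -4/s + 9 = 0 gives s = 4/9.
R''(s) = 4/s², which is positive for s > 0, so this is a local minimum.
R(4/9) = -4·ln(4/9) + 4 + 6 ≈ 13.2437.

13.2437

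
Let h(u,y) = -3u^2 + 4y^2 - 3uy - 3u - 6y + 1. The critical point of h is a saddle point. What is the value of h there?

13/19

∂h/∂u = -6u - 3y - 3 = 0 and ∂h/∂y = -3u + 8y - 6 = 0, so (u, y) = (-14/19, 9/19).
The Hessian has h_{uu} = -6, h_{yy} = 8, h_{uy} = -3, giving D = -57 < 0, so the point is a saddle point.
h(-14/19, 9/19) = 13/19.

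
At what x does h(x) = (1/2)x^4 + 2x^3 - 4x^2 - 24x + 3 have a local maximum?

h'(x) = 2x^3 + 6x^2 - 8x - 24. Setting h'(x) = 0 gives x ∈ {-3, -2, 2}.
Since h''(x) = 6x^2 + 12x - 8, we get h''(-3) = 10 > 0 ⇒ local minimum; h''(-2) = -8 < 0 ⇒ local maximum; h''(2) = 40 > 0 ⇒ local minimum.
The local maximum is h(-2) = 27.

-2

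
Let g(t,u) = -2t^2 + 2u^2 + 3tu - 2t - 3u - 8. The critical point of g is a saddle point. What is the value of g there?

-228/25

∂g/∂t = -4t + 3u - 2 = 0 and ∂g/∂u = 3t + 4u - 3 = 0, so (t, u) = (1/25, 18/25).
The Hessian has g_{tt} = -4, g_{uu} = 4, g_{tu} = 3, giving D = -25 < 0, so the point is a saddle point.
g(1/25, 18/25) = -228/25.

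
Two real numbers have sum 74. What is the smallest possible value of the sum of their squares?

With a + b = 74, a^2 + b^2 = a^2 + (74 − a)^2.
The derivative 2a − 2(74 − a) = 4a − 148 vanishes at a = 37; second derivative 4 > 0, a minimum.
The minimum is 2·(37)^2 = 2738.

2738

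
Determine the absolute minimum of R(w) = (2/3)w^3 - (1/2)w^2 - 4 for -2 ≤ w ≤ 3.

Differentiating, R'(w) = 2w^2 - w; which vanishes at w = 0 and w = 1/2.
Evaluating at the critical points and endpoints: R(-2) = -34/3,  R(0) = -4,  R(1/2) = -97/24,  R(3) = 19/2.
The minimum over the interval is -34/3, attained at w = -2.

-34/3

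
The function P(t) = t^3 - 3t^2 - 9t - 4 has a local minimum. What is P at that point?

-31

Critical points: P'(t) = 3t^2 - 6t - 9 vanishes at t = -1, 3.
Second-derivative test with P''(t) = 6t - 6: P''(-1) = -12 < 0 ⇒ local maximum; P''(3) = 12 > 0 ⇒ local minimum.
Thus P has its local minimum at t = 3, with value -31.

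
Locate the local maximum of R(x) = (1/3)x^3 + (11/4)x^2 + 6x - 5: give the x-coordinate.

R'(x) = x^2 + (11/2)x + 6 = 0 at x = -4, -3/2.
Second-derivative test with R''(x) = 2x + 11/2: R''(-4) = -5/2 < 0 ⇒ local maximum; R''(-3/2) = 5/2 > 0 ⇒ local minimum.
The local maximum is R(-4) = -19/3.

-4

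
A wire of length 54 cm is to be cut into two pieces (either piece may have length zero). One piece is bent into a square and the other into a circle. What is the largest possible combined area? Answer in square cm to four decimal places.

232.0479

Let x be the length used for the square. Square side x/4; circle radius (54−x)/(2π).
A(x) = (x/4)² + π·((54−x)/(2π))² = x²/16 + (54−x)²/(4π) for 0 ≤ x ≤ 54. A'(x) = x/8 − (54−x)/(2π) = 0 gives x = 4·54/(π+4) ≈ 30.2454.
A'' > 0, so the interior critical point is a minimum; the maximum is at an endpoint. A(0) = 232.0479 and A(54) = 182.2500, so the largest area is 232.0479.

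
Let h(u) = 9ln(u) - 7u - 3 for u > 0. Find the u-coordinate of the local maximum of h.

9/7

h'(u) = 9/u − 7 = 0 gives u = 9/7.
h''(u) = -9/u², which is negative for u > 0, so this is a local maximum.
h(9/7) = 9·ln(9/7) - 9 - 3 ≈ -9.7382.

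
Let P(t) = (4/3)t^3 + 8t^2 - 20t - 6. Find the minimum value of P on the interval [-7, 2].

-50/3

P'(t) = 4t^2 + 16t - 20, which vanishes at t = -5 and t = 1.
Candidates: P(-7) = 206/3; P(-5) = 382/3; P(1) = -50/3; P(2) = -10/3.
The minimum over the interval is -50/3, attained at t = 1.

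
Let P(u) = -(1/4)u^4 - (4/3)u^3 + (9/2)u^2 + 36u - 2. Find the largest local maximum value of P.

361/4

Critical points: P'(u) = -u^3 - 4u^2 + 9u + 36 vanishes at u = -4, -3, 3.
Second-derivative test with P''(u) = -3u^2 - 8u + 9: P''(-4) = -7 < 0 ⇒ local maximum; P''(-3) = 6 > 0 ⇒ local minimum; P''(3) = -42 < 0 ⇒ local maximum.
Thus P has its largest local maximum at u = 3, with value 361/4.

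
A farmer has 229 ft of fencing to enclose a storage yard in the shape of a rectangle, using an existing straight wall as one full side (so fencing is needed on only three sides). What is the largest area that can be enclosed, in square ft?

52441/8

Let the sides perpendicular to the wall have length x and the parallel side y, so 2x + y = 229 and the area is A = xy = x(229 − 2x).
A'(x) = 229 − 4x = 0 gives x = 229/4, and A''(x) = −4 < 0 confirms a maximum.
Then y = 229 − 2·229/4 = 229/2 and A = 52441/8.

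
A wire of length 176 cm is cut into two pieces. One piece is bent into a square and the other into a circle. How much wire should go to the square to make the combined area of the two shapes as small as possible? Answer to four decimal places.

98.5775

Let x be the length used for the square. Square side x/4; circle radius (176−x)/(2π).
A(x) = (x/4)² + π·((176−x)/(2π))² = x²/16 + (176−x)²/(4π) for 0 ≤ x ≤ 176. A'(x) = x/8 − (176−x)/(2π) = 0 gives x = 4·176/(π+4) ≈ 98.5775.
A'' = 1/8 + 1/(2π) > 0, so this gives the minimum combined area; x ≈ 98.5775 cm to the square.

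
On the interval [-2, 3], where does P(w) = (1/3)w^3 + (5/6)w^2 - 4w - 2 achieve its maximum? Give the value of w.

-2

P'(w) = w^2 + (5/3)w - 4, whose only zero in [-2, 3] is w = 4/3.
Candidates: P(-2) = 20/3, P(4/3) = -410/81, P(3) = 5/2.
The maximum over the interval is 20/3, attained at w = -2.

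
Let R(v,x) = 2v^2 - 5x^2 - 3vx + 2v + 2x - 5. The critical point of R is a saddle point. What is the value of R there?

∂R/∂v = 4v - 3x + 2 = 0 and ∂R/∂x = -3v - 10x + 2 = 0, so (v, x) = (-2/7, 2/7).
The Hessian has R_{vv} = 4, R_{xx} = -10, R_{vx} = -3, giving D = -49 < 0, so the point is a saddle point.
R(-2/7, 2/7) = -5.

-5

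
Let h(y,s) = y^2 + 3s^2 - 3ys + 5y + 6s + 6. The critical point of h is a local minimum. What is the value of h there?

-61

∂h/∂y = 2y - 3s + 5 = 0 and ∂h/∂s = -3y + 6s + 6 = 0, so (y, s) = (-16, -9).
The Hessian has h_{yy} = 2, h_{ss} = 6, h_{ys} = -3, giving D = 3 > 0 with h_{yy} > 0, so the point is a local minimum.
h(-16, -9) = -61.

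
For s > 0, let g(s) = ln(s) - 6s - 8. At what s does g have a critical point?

g'(s) = 1/s − 6 = 0 gives s = 1/6.
g''(s) = -1/s², which is negative for s > 0, so this is a local maximum.
g(1/6) = 1·ln(1/6) - 1 - 8 ≈ -10.7918.

1/6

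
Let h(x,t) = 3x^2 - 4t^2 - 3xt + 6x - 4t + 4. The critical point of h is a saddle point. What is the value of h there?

∂h/∂x = 6x - 3t + 6 = 0 and ∂h/∂t = -3x - 8t - 4 = 0, so (x, t) = (-20/19, -2/19).
The Hessian has h_{xx} = 6, h_{tt} = -8, h_{xt} = -3, giving D = -57 < 0, so the point is a saddle point.
h(-20/19, -2/19) = 20/19.

20/19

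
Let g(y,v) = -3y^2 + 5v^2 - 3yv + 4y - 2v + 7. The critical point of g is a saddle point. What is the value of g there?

∂g/∂y = -6y - 3v + 4 = 0 and ∂g/∂v = -3y + 10v - 2 = 0, so (y, v) = (34/69, 8/23).
The Hessian has g_{yy} = -6, g_{vv} = 10, g_{yv} = -3, giving D = -69 < 0, so the point is a saddle point.
g(34/69, 8/23) = 527/69.

527/69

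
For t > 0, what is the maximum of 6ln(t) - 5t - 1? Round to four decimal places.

-5.9061

P'(t) = 6/t − 5 = 0 gives t = 6/5.
P''(t) = -6/t², which is negative for t > 0, so this is a local maximum.
P(6/5) = 6·ln(6/5) - 6 - 1 ≈ -5.9061.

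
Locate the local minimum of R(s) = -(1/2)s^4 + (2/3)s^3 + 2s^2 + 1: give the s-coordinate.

0

R'(s) = -2s^3 + 2s^2 + 4s. Setting R'(s) = 0 gives s ∈ {-1, 0, 2}.
Second-derivative test with R''(s) = -6s^2 + 4s + 4: R''(-1) = -6 < 0 ⇒ local maximum; R''(0) = 4 > 0 ⇒ local minimum; R''(2) = -12 < 0 ⇒ local maximum.
Thus R has its local minimum at s = 0, with value 1.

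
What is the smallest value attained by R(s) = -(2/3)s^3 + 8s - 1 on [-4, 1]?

-35/3

Differentiating, R'(s) = -2s^2 + 8; whose only zero in [-4, 1] is s = -2.
Evaluating at the critical points and endpoints: R(-4) = 29/3; R(-2) = -35/3; R(1) = 19/3.
Hence the absolute minimum is -35/3 at s = -2.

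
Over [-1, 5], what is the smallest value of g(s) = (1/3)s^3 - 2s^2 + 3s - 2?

The derivative is s^2 - 4s + 3, which vanishes at s = 1 and s = 3.
Candidates: g(-1) = -22/3; g(1) = -2/3; g(3) = -2; g(5) = 14/3.
Hence the absolute minimum is -22/3 at s = -1.

-22/3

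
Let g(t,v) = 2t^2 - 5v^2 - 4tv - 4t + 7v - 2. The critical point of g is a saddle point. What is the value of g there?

∂g/∂t = 4t - 4v - 4 = 0 and ∂g/∂v = -4t - 10v + 7 = 0, so (t, v) = (17/14, 3/14).
The Hessian has g_{tt} = 4, g_{vv} = -10, g_{tv} = -4, giving D = -56 < 0, so the point is a saddle point.
g(17/14, 3/14) = -103/28.

-103/28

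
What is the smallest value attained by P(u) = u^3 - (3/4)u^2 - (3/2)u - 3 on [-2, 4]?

-11

P'(u) = 3u^2 - (3/2)u - 3/2, which vanishes at u = -1/2 and u = 1.
Candidates: P(-2) = -11; P(-1/2) = -41/16; P(1) = -17/4; P(4) = 43.
So the minimum is P(-2) = -11.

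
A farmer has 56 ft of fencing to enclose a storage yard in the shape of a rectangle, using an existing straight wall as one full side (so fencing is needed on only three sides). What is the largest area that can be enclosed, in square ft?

392

Let the sides perpendicular to the wall have length x and the parallel side y, so 2x + y = 56 and the area is A = xy = x(56 − 2x).
A'(x) = 56 − 4x = 0 gives x = 14, and A''(x) = −4 < 0 confirms a maximum.
Then y = 56 − 2·14 = 28 and A = 392.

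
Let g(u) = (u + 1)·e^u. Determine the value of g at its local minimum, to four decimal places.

Differentiating with the product rule gives g'(u) = (u + 2)·e^u. Since e^u > 0, the only critical point is u = -2.
g''(-2) has the same sign as 1 > 0, so this is a local minimum.
g(-2) = (-1)·e^(-2) ≈ -0.1353.

-0.1353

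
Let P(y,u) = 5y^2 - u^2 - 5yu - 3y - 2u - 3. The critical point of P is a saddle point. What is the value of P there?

∂P/∂y = 10y - 5u - 3 = 0 and ∂P/∂u = -5y - 2u - 2 = 0, so (y, u) = (-4/45, -7/9).
The Hessian has P_{yy} = 10, P_{uu} = -2, P_{yu} = -5, giving D = -45 < 0, so the point is a saddle point.
P(-4/45, -7/9) = -94/45.

-94/45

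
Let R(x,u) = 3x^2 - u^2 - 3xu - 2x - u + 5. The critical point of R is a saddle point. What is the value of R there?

∂R/∂x = 6x - 3u - 2 = 0 and ∂R/∂u = -3x - 2u - 1 = 0, so (x, u) = (1/21, -4/7).
The Hessian has R_{xx} = 6, R_{uu} = -2, R_{xu} = -3, giving D = -21 < 0, so the point is a saddle point.
R(1/21, -4/7) = 110/21.

110/21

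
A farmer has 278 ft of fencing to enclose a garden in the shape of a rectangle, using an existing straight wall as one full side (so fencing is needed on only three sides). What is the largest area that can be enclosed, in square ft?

Let the sides perpendicular to the wall have length x and the parallel side y, so 2x + y = 278 and the area is A = xy = x(278 − 2x).
A'(x) = 278 − 4x = 0 gives x = 139/2, and A''(x) = −4 < 0 confirms a maximum.
Then y = 278 − 2·139/2 = 139 and A = 19321/2.

19321/2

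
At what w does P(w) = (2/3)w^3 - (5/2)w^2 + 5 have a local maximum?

P'(w) = 2w^2 - 5w = 0 at w = 0, 5/2.
P''(w) = 4w - 5. P''(0) = -5 < 0 ⇒ local maximum; P''(5/2) = 5 > 0 ⇒ local minimum.
The local maximum is P(0) = 5.

0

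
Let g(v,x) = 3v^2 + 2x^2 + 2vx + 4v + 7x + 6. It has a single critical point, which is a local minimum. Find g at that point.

∂g/∂v = 6v + 2x + 4 = 0 and ∂g/∂x = 2v + 4x + 7 = 0, so (v, x) = (-1/10, -17/10).
The Hessian has g_{vv} = 6, g_{xx} = 4, g_{vx} = 2, giving D = 20 > 0 with g_{vv} > 0, so the point is a local minimum.
g(-1/10, -17/10) = -3/20.

-3/20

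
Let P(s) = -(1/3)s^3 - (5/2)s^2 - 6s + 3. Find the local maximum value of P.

23/3

P'(s) = -s^2 - 5s - 6 = 0 at s = -3, -2.
Second-derivative test with P''(s) = -2s - 5: P''(-3) = 1 > 0 ⇒ local minimum; P''(-2) = -1 < 0 ⇒ local maximum.
The local maximum is P(-2) = 23/3.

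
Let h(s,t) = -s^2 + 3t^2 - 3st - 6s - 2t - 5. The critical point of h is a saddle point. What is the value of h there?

∂h/∂s = -2s - 3t - 6 = 0 and ∂h/∂t = -3s + 6t - 2 = 0, so (s, t) = (-2, -2/3).
The Hessian has h_{ss} = -2, h_{tt} = 6, h_{st} = -3, giving D = -21 < 0, so the point is a saddle point.
h(-2, -2/3) = 5/3.

5/3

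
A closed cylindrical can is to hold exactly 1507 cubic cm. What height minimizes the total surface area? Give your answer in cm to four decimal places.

With radius r and height h, πr²h = 1507 so h = 1507/(πr²), and S(r) = 2πr² + 2πrh = 2πr² + 2·1507/r.
S'(r) = 4πr − 2·1507/r² = 0 ⇒ r³ = 1507/(2π), so r ≈ 6.2131 and h = 2r ≈ 12.4263.
S''(r) = 4π + 4·1507/r³ > 0, so this is the minimum; S ≈ 727.6514.

12.4263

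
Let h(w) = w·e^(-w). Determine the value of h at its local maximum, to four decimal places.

0.3679

h'(w) = 1·e^(-w) + (w)·(-1)·e^(-w) = (-w + 1)·e^(-w). Since e^(-w) > 0, the only critical point is w = 1.
h''(1) has the same sign as -1 < 0, so this is a local maximum.
h(1) = (1)·e^(-1) ≈ 0.3679.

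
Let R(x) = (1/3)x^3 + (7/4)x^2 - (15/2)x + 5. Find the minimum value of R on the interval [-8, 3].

Differentiating, R'(x) = x^2 + (7/2)x - 15/2; which vanishes at x = -5 and x = 3/2.
Evaluating at the critical points and endpoints: R(-8) = 19/3; R(-5) = 535/12; R(3/2) = -19/16; R(3) = 29/4.
Hence the absolute minimum is -19/16 at x = 3/2.

-19/16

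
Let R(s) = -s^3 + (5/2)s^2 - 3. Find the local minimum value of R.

R'(s) = -3s^2 + 5s = 0 at s = 0, 5/3.
Second-derivative test with R''(s) = -6s + 5: R''(0) = 5 > 0 ⇒ local minimum; R''(5/3) = -5 < 0 ⇒ local maximum.
So the local minimum value is R(0) = -3.

-3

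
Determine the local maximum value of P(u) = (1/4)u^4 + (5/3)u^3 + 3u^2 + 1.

11/3

P'(u) = u^3 + 5u^2 + 6u = 0 at u = -3, -2, 0.
P''(u) = 3u^2 + 10u + 6. P''(-3) = 3 > 0 ⇒ local minimum; P''(-2) = -2 < 0 ⇒ local maximum; P''(0) = 6 > 0 ⇒ local minimum.
Thus P has its local maximum at u = -2, with value 11/3.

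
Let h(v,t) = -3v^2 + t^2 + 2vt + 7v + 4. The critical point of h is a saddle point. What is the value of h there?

113/16

∂h/∂v = -6v + 2t + 7 = 0 and ∂h/∂t = 2v + 2t = 0, so (v, t) = (7/8, -7/8).
The Hessian has h_{vv} = -6, h_{tt} = 2, h_{vt} = 2, giving D = -16 < 0, so the point is a saddle point.
h(7/8, -7/8) = 113/16.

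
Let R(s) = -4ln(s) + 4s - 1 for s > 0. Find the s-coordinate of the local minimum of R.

1

R'(s) = -4/s + 4 = 0 gives s = 1.
R''(s) = 4/s², which is positive for s > 0, so this is a local minimum.
R(1) = -4·ln(1) + 4 - 1 ≈ 3.0000.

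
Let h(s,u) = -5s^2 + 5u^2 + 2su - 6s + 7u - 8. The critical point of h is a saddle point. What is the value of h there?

-813/104

∂h/∂s = -10s + 2u - 6 = 0 and ∂h/∂u = 2s + 10u + 7 = 0, so (s, u) = (-37/52, -29/52).
The Hessian has h_{ss} = -10, h_{uu} = 10, h_{su} = 2, giving D = -104 < 0, so the point is a saddle point.
h(-37/52, -29/52) = -813/104.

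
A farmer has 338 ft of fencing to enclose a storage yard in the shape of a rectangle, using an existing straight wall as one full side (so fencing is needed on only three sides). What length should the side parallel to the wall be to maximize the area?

169

Let the sides perpendicular to the wall have length x and the parallel side y, so 2x + y = 338 and the area is A = xy = x(338 − 2x).
A'(x) = 338 − 4x = 0 gives x = 169/2, and A''(x) = −4 < 0 confirms a maximum.
Then y = 338 − 2·169/2 = 169 and A = 28561/2.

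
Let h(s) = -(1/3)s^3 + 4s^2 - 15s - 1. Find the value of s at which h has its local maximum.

Critical points: h'(s) = -s^2 + 8s - 15 vanishes at s = 3, 5.
Since h''(s) = -2s + 8, we get h''(3) = 2 > 0 ⇒ local minimum; h''(5) = -2 < 0 ⇒ local maximum.
Thus h has its local maximum at s = 5, with value -53/3.

5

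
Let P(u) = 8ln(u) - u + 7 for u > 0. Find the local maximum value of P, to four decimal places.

15.6355

P'(u) = 8/u − 1 = 0 gives u = 8.
P''(u) = -8/u², which is negative for u > 0, so this is a local maximum.
P(8) = 8·ln(8) - 8 + 7 ≈ 15.6355.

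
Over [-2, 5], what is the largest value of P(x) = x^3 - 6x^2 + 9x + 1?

P'(x) = 3x^2 - 12x + 9, which vanishes at x = 1 and x = 3.
Candidates: P(-2) = -49,  P(1) = 5,  P(3) = 1,  P(5) = 21.
Hence the absolute maximum is 21 at x = 5.

21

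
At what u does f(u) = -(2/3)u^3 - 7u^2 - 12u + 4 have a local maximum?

f'(u) = -2u^2 - 14u - 12 = 0 at u = -6, -1.
Since f''(u) = -4u - 14, we get f''(-6) = 10 > 0 ⇒ local minimum; f''(-1) = -10 < 0 ⇒ local maximum.
The local maximum is f(-1) = 29/3.

-1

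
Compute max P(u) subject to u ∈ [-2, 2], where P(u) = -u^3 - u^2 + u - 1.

1

Differentiating, P'(u) = -3u^2 - 2u + 1; which vanishes at u = -1 and u = 1/3.
Compare values at every candidate in [-2, 2]: P(-2) = 1,  P(-1) = -2,  P(1/3) = -22/27,  P(2) = -11.
So the maximum is P(-2) = 1.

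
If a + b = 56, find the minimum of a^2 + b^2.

1568

With a + b = 56, a^2 + b^2 = a^2 + (56 − a)^2.
The derivative 2a − 2(56 − a) = 4a − 112 vanishes at a = 28; second derivative 4 > 0, a minimum.
The minimum is 2·(28)^2 = 1568.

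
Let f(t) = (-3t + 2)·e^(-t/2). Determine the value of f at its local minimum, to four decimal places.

-1.5816

Differentiating with the product rule gives f'(t) = ((3/2)t - 4)·e^(-t/2). Since e^(-t/2) > 0, the only critical point is t = 8/3.
f''(8/3) has the same sign as 3/2 > 0, so this is a local minimum.
f(8/3) = (-6)·e^(-4/3) ≈ -1.5816.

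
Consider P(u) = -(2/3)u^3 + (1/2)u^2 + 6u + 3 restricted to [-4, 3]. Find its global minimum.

-21/8

Differentiating, P'(u) = -2u^2 + u + 6; which vanishes at u = -3/2 and u = 2.
Evaluating at the critical points and endpoints: P(-4) = 89/3, P(-3/2) = -21/8, P(2) = 35/3, P(3) = 15/2.
Hence the absolute minimum is -21/8 at u = -3/2.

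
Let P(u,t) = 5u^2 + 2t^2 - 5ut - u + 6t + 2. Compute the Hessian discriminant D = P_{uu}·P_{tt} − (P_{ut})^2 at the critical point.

∂P/∂u = 10u - 5t - 1 = 0 and ∂P/∂t = -5u + 4t + 6 = 0, so (u, t) = (-26/15, -11/3).
The Hessian has P_{uu} = 10, P_{tt} = 4, P_{ut} = -5, giving D = 15 > 0 with P_{uu} > 0, so the point is a local minimum.
D = (10)·(4) − (-5)^2 = 15.

15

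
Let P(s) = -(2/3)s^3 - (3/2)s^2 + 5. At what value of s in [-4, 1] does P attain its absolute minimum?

1

The derivative is -2s^2 - 3s, which vanishes at s = -3/2 and s = 0.
Candidates: P(-4) = 71/3, P(-3/2) = 31/8, P(0) = 5, P(1) = 17/6.
The minimum over the interval is 17/6, attained at s = 1.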